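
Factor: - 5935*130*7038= - 2^2*3^2*5^2*13^1*17^1*23^1*1187^1 = - 5430168900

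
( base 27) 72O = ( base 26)7H7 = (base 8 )12075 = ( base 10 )5181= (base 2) 1010000111101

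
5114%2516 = 82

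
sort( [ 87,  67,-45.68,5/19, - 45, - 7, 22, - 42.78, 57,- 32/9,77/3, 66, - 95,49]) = [-95,- 45.68,-45, - 42.78, - 7,-32/9, 5/19,22, 77/3,49 , 57,66,67,87]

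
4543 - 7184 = -2641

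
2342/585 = 2342/585 = 4.00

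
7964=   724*11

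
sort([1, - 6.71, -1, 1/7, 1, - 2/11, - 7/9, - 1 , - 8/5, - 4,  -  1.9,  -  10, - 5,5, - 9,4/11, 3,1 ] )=[ - 10  , - 9,-6.71,-5, - 4, - 1.9,-8/5,-1, - 1, - 7/9, - 2/11, 1/7, 4/11,1,1,1, 3, 5 ]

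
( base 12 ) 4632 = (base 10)7814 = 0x1e86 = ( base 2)1111010000110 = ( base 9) 11642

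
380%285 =95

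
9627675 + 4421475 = 14049150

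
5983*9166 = 54840178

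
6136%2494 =1148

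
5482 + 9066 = 14548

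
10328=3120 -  - 7208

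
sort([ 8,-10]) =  [  -  10,8] 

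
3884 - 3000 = 884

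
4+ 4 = 8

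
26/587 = 26/587 = 0.04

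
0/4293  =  0 = 0.00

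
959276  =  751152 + 208124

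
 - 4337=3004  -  7341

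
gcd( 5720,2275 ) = 65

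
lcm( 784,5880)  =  11760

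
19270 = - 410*( - 47) 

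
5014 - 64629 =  - 59615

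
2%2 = 0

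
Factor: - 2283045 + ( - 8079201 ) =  - 2^1*3^1 *31^1 * 55711^1 = - 10362246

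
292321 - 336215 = -43894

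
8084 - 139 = 7945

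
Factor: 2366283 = 3^1*788761^1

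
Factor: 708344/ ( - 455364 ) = -2^1*3^(-2 )*7^1 = -14/9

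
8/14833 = 8/14833 = 0.00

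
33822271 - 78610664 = - 44788393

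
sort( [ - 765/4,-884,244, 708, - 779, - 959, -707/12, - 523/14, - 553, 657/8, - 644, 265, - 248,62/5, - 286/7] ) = [ - 959, - 884,- 779, - 644 ,-553, - 248,  -  765/4,-707/12, - 286/7, - 523/14, 62/5, 657/8,244, 265, 708 ] 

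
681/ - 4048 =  - 1 + 3367/4048 = - 0.17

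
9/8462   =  9/8462=   0.00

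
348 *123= 42804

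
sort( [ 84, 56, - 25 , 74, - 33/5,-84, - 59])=[ - 84, - 59, - 25, - 33/5, 56, 74,84] 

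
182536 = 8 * 22817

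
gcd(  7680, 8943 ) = 3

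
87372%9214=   4446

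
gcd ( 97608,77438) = 2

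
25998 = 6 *4333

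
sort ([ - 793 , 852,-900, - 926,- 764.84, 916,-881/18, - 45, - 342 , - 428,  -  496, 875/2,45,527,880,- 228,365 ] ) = [ - 926, - 900,-793,-764.84 , - 496, - 428,-342, - 228,-881/18,-45, 45, 365,875/2,527,852 , 880,916 ] 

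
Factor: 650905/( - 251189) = -5^1*29^1*67^2*239^( - 1 )*1051^( - 1)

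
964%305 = 49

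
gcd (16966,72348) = 2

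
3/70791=1/23597 = 0.00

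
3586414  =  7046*509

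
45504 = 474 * 96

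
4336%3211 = 1125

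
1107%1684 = 1107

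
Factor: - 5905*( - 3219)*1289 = 3^1*5^1*29^1* 37^1 * 1181^1*1289^1 = 24501563355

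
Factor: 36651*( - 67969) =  - 2491131819 = - 3^1*11^1 * 19^1*37^1*167^1*643^1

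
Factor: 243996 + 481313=725309 = 13^1 * 55793^1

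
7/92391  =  7/92391 = 0.00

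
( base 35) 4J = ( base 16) 9F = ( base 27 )5O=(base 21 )7c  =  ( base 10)159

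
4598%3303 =1295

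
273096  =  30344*9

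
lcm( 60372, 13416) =120744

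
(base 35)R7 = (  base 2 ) 1110111000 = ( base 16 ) 3b8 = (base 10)952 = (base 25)1D2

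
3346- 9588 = -6242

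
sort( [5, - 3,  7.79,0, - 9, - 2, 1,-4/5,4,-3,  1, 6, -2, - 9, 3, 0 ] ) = [ - 9 , - 9,-3,- 3, - 2, - 2 ,  -  4/5,0  ,  0,1,  1, 3,  4,5, 6, 7.79] 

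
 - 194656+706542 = 511886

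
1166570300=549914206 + 616656094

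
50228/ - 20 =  - 12557/5   =  - 2511.40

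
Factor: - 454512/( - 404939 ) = 816/727 = 2^4*3^1*17^1 * 727^ ( - 1) 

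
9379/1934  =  9379/1934= 4.85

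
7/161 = 1/23= 0.04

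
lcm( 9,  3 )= 9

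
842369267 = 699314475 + 143054792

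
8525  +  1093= 9618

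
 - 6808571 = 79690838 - 86499409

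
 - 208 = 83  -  291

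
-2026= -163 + - 1863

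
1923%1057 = 866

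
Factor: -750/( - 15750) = 1/21 = 3^ ( - 1) * 7^(  -  1 )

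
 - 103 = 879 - 982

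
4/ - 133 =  - 1 + 129/133 =- 0.03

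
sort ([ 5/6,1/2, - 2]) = [ - 2,1/2, 5/6]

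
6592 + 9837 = 16429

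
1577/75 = 1577/75=21.03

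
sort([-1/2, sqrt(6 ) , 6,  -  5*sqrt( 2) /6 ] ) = [ - 5 * sqrt( 2)/6,- 1/2,  sqrt(6), 6 ] 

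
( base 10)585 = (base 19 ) 1bf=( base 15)290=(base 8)1111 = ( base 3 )210200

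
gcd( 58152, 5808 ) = 24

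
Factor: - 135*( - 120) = 16200 = 2^3*3^4*5^2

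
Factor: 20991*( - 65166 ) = - 2^1* 3^2*6997^1*10861^1=- 1367899506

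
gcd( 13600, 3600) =400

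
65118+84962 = 150080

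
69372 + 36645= 106017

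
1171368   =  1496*783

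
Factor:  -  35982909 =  - 3^2*31^1*128971^1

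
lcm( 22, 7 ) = 154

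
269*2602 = 699938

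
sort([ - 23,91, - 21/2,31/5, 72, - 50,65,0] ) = [ - 50, - 23, - 21/2,0, 31/5,65, 72,91]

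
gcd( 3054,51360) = 6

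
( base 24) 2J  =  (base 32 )23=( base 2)1000011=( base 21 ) 34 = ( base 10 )67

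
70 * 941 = 65870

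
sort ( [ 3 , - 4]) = [  -  4,3 ]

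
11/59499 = 1/5409 = 0.00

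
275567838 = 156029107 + 119538731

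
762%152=2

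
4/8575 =4/8575 = 0.00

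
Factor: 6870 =2^1*3^1*5^1*229^1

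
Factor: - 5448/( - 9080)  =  3/5 = 3^1 * 5^( - 1 )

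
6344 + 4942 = 11286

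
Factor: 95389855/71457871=5^1*11^1*23^1 * 75407^1*71457871^( - 1)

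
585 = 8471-7886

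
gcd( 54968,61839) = 6871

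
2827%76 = 15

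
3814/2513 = 1 + 1301/2513 = 1.52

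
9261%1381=975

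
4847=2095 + 2752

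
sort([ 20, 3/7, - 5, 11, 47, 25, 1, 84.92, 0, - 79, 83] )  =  [ - 79, - 5, 0, 3/7, 1, 11, 20, 25,47,83, 84.92 ] 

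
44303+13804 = 58107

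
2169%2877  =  2169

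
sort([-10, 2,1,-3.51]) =[ -10 , - 3.51, 1, 2 ]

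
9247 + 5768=15015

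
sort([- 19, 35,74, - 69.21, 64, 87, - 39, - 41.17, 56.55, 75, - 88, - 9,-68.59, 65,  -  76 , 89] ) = [ - 88, - 76, - 69.21, - 68.59, - 41.17, - 39, - 19,  -  9, 35, 56.55, 64,  65, 74, 75,  87 , 89]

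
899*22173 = 19933527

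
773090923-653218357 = 119872566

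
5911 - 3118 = 2793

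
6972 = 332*21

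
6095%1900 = 395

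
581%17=3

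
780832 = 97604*8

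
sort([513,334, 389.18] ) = [334,389.18,  513 ] 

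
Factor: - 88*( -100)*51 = 2^5*3^1*5^2*11^1*17^1=448800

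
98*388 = 38024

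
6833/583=11 + 420/583  =  11.72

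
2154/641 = 2154/641=3.36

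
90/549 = 10/61 = 0.16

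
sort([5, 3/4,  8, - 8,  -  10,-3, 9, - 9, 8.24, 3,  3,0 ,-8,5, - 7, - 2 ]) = [ - 10, - 9, - 8,-8, - 7, - 3,  -  2,  0, 3/4, 3,3, 5, 5,  8, 8.24, 9 ] 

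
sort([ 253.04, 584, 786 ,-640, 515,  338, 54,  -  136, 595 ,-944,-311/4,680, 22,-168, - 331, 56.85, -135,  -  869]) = [ - 944,-869,  -  640, - 331, - 168,  -  136,-135 , - 311/4, 22, 54,56.85, 253.04, 338, 515, 584,595, 680, 786] 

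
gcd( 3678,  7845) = 3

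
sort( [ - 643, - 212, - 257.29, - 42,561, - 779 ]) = [ - 779, - 643, - 257.29, - 212, - 42,561]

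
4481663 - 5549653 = -1067990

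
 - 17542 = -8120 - 9422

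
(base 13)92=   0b1110111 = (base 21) 5e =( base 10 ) 119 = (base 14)87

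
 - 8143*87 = -708441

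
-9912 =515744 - 525656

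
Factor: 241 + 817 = 1058 = 2^1*23^2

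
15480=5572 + 9908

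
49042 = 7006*7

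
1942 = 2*971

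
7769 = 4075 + 3694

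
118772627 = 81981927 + 36790700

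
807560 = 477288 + 330272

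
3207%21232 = 3207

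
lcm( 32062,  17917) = 609178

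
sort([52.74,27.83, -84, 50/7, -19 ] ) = [ - 84, - 19,50/7, 27.83, 52.74]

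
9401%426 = 29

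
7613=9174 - 1561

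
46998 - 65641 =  - 18643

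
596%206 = 184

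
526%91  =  71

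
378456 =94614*4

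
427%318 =109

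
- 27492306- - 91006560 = 63514254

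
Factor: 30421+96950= 127371 = 3^1*42457^1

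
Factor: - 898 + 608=  -  290 = - 2^1*5^1 * 29^1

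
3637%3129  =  508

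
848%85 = 83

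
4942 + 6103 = 11045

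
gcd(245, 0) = 245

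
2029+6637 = 8666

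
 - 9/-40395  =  3/13465 =0.00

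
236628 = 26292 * 9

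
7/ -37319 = -7/37319 =- 0.00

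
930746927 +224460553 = 1155207480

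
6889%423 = 121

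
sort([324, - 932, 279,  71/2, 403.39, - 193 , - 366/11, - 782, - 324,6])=[ -932, - 782 , - 324,-193, - 366/11,6,  71/2,279, 324 , 403.39]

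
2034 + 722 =2756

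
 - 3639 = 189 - 3828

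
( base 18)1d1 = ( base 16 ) 22F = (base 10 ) 559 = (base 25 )m9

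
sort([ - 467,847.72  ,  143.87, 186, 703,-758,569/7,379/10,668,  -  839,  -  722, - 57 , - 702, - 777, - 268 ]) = [ - 839, - 777,-758,  -  722, - 702, - 467 , - 268, - 57,379/10 , 569/7, 143.87,  186,668, 703,847.72] 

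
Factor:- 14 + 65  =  51 = 3^1*17^1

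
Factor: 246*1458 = 358668 =2^2*3^7*41^1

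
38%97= 38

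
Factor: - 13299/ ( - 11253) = 11^(-1 )*13^1 = 13/11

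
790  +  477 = 1267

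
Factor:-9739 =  - 9739^1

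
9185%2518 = 1631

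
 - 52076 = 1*( - 52076)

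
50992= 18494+32498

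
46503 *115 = 5347845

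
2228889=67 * 33267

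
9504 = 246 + 9258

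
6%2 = 0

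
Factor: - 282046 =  - 2^1* 141023^1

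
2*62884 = 125768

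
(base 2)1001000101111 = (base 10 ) 4655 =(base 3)20101102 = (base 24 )81N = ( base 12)283b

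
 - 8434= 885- 9319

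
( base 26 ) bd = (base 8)453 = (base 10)299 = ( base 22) dd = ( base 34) 8r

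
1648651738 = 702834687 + 945817051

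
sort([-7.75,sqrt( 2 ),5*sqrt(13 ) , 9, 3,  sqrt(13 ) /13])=[  -  7.75,sqrt(13) /13, sqrt(2),3,9, 5*sqrt(13 )]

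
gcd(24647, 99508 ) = 1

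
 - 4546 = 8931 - 13477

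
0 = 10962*0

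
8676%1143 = 675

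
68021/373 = 68021/373 = 182.36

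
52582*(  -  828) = - 43537896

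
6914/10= 3457/5 = 691.40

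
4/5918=2/2959 = 0.00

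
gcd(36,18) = 18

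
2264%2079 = 185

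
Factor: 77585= 5^1*59^1 * 263^1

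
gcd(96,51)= 3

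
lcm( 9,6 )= 18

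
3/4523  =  3/4523 =0.00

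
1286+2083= 3369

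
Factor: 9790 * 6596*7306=471783781040 = 2^4*5^1 * 11^1*13^1*17^1*89^1*97^1*281^1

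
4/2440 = 1/610 = 0.00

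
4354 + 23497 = 27851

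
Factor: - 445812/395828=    - 111453/98957  =  -3^1*17^(-1 )*97^1*383^1*5821^( - 1) 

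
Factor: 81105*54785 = 4443337425  =  3^1*5^2*5407^1*10957^1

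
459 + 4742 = 5201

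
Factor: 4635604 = 2^2*23^1*50387^1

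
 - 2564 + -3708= - 6272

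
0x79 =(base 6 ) 321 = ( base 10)121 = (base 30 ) 41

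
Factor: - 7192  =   - 2^3*29^1 * 31^1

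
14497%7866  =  6631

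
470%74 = 26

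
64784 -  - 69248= 134032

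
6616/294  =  3308/147  =  22.50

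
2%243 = 2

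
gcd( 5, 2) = 1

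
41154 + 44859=86013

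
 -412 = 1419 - 1831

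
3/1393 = 3/1393 = 0.00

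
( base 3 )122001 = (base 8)714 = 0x1CC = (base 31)eq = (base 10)460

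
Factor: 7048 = 2^3 * 881^1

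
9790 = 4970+4820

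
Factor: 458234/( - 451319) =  - 2^1*7^1*11^( - 1 )*71^1*89^ ( - 1 ) = - 994/979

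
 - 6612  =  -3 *2204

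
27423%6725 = 523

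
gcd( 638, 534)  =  2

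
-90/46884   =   - 1+7799/7814 = -0.00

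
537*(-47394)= - 25450578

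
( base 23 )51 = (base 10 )116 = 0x74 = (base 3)11022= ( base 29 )40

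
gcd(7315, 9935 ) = 5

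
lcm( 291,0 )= 0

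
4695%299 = 210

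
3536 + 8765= 12301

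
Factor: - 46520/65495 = - 2^3 * 1163^1*13099^ ( - 1)  =  - 9304/13099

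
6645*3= 19935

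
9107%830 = 807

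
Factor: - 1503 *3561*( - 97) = 519161751 = 3^3*97^1*167^1*1187^1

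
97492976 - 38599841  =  58893135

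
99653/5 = 99653/5 = 19930.60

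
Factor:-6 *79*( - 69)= 2^1*3^2*23^1*79^1 = 32706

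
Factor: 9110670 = 2^1*3^1*5^1*303689^1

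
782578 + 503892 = 1286470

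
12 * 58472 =701664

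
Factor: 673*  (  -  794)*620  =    -  331304440 = - 2^3*5^1 * 31^1*397^1 * 673^1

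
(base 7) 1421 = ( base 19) 1A3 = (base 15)26e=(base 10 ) 554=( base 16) 22A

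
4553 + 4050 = 8603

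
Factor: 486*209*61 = 2^1* 3^5 * 11^1 * 19^1*61^1 = 6196014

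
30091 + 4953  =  35044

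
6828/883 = 7 + 647/883 = 7.73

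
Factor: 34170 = 2^1*3^1*5^1*17^1*67^1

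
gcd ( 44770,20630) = 10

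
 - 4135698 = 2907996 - 7043694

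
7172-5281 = 1891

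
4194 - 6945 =-2751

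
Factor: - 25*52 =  - 2^2*5^2 * 13^1=- 1300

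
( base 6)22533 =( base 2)110010011001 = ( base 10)3225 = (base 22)6ed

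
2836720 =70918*40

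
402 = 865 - 463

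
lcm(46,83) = 3818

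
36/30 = 1+1/5 = 1.20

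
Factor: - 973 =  - 7^1*139^1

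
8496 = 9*944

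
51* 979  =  49929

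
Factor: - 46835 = - 5^1 *17^1*19^1*29^1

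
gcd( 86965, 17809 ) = 1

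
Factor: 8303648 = 2^5*41^1*6329^1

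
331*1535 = 508085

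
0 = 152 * 0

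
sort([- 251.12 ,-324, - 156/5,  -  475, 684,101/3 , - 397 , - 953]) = [ - 953, - 475, - 397, -324, - 251.12,- 156/5, 101/3,684 ] 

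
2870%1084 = 702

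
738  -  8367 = -7629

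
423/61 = 6+57/61 = 6.93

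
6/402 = 1/67 =0.01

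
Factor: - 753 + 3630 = 3^1*7^1* 137^1 = 2877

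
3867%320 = 27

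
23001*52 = 1196052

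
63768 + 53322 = 117090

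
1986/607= 3 + 165/607 = 3.27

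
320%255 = 65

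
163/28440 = 163/28440 = 0.01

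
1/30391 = 1/30391 = 0.00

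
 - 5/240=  - 1 + 47/48 = -0.02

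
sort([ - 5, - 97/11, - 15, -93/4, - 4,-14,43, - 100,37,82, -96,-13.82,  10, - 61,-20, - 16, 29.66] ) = [- 100,-96, - 61, - 93/4, - 20, - 16,- 15, - 14, - 13.82,-97/11, - 5,- 4,10, 29.66, 37,43, 82]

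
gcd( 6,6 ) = 6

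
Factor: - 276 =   -  2^2*3^1*23^1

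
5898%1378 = 386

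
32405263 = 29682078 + 2723185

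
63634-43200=20434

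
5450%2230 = 990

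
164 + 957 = 1121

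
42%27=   15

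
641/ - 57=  - 641/57= - 11.25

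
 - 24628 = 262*(  -  94 )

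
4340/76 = 57 + 2/19  =  57.11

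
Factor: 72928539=3^3*271^1*9967^1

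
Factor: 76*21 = 2^2*3^1*7^1 * 19^1 = 1596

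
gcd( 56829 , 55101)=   3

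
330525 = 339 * 975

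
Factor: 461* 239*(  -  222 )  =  -2^1 * 3^1*37^1*239^1*461^1=- 24459738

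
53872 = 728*74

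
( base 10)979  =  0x3D3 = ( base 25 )1e4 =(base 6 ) 4311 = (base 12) 697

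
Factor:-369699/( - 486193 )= 3^1*11^1*17^1*659^1*486193^( - 1 )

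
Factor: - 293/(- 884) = 2^(-2)*13^(  -  1)*17^ (- 1)*293^1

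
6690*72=481680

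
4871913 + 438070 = 5309983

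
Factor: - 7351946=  - 2^1*7^1*241^1*2179^1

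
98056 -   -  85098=183154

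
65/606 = 65/606 = 0.11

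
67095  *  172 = 11540340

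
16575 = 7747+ 8828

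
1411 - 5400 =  - 3989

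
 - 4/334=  - 1+165/167 = -0.01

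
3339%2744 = 595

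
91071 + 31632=122703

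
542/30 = 18  +  1/15 = 18.07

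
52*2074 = 107848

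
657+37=694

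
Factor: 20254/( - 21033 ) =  - 26/27= -2^1*3^(-3) * 13^1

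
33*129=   4257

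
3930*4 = 15720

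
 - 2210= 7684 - 9894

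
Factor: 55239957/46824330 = 2^( - 1)*3^1*5^(-1 )*7^(- 1)*269^1*293^(  -  1)*761^( - 1)*22817^1 = 18413319/15608110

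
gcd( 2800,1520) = 80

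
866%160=66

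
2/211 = 2/211=0.01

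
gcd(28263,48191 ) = 1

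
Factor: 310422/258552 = 389/324 = 2^(-2)*3^( - 4)*389^1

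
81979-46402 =35577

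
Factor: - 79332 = -2^2*3^1 * 11^1*601^1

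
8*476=3808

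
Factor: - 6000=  - 2^4*3^1*5^3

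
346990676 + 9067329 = 356058005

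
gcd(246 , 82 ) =82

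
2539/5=2539/5= 507.80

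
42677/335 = 42677/335 = 127.39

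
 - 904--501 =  - 403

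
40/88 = 5/11=0.45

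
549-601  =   - 52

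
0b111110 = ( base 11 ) 57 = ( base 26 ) 2A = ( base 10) 62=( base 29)24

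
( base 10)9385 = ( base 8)22251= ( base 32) 959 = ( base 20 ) 1395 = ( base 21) 105J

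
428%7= 1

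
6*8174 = 49044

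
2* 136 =272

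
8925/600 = 14 + 7/8=14.88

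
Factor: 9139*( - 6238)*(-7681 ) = 2^1 * 13^1 * 19^1*37^1*3119^1*7681^1=437886758842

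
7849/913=7849/913 = 8.60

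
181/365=181/365 = 0.50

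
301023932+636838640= 937862572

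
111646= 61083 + 50563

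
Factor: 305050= 2^1*5^2*6101^1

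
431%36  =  35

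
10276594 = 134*76691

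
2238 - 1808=430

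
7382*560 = 4133920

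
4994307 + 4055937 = 9050244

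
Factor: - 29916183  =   - 3^1 * 11^1*41^1* 22111^1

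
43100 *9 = 387900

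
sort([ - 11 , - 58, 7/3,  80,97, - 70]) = [ -70, - 58, - 11,  7/3 , 80,97]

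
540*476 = 257040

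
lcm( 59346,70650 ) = 1483650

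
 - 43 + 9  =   - 34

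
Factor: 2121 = 3^1*7^1*101^1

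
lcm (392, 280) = 1960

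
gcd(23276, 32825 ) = 1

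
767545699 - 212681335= 554864364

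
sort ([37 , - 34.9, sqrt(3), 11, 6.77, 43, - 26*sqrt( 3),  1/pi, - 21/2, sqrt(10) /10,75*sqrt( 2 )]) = [ - 26*sqrt(3 ), - 34.9,-21/2,sqrt(10)/10, 1/pi,sqrt(  3 ),6.77, 11 , 37 , 43, 75*sqrt(2)]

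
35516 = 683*52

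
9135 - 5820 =3315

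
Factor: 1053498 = 2^1*3^1*71^1*2473^1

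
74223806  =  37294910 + 36928896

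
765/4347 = 85/483 = 0.18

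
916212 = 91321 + 824891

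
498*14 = 6972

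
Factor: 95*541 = 51395 = 5^1*19^1*541^1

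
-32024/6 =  - 5338 + 2/3 = - 5337.33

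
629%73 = 45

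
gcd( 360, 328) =8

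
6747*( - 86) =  - 580242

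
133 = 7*19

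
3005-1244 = 1761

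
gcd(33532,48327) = 1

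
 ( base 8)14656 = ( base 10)6574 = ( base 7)25111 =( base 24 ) B9M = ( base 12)397a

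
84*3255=273420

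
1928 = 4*482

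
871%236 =163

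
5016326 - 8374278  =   - 3357952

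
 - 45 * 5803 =-261135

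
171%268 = 171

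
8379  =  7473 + 906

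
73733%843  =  392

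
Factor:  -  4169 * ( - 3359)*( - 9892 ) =-2^2*11^1*379^1*2473^1*3359^1 = - 138524313532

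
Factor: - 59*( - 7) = 7^1*59^1 = 413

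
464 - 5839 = -5375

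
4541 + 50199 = 54740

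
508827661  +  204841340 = 713669001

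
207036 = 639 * 324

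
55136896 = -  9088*( - 6067 ) 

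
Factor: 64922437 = 79^1*821803^1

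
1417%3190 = 1417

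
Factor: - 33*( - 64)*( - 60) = -126720=- 2^8*3^2*5^1*11^1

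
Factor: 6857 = 6857^1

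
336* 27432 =9217152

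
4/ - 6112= - 1 + 1527/1528  =  - 0.00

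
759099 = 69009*11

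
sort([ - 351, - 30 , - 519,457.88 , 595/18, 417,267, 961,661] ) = [  -  519, - 351, - 30,595/18, 267,417,457.88,661, 961 ] 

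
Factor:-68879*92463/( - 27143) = 3^1*7^2*17^1*37^1*27143^( - 1 )*68879^1 = 6368758977/27143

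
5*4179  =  20895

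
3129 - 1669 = 1460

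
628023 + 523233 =1151256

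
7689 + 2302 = 9991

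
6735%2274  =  2187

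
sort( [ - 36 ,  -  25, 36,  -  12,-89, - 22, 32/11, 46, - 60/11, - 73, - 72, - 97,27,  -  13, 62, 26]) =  [ - 97, - 89, - 73, - 72, - 36, - 25, -22, - 13, - 12, - 60/11, 32/11, 26,  27, 36, 46, 62]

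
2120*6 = 12720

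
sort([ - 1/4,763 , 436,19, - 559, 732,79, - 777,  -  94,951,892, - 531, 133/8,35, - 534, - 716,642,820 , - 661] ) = [ - 777, - 716 , - 661  ,-559, - 534, - 531,  -  94, - 1/4,133/8,  19,35, 79,436, 642,732, 763,820, 892 , 951]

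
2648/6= 1324/3 = 441.33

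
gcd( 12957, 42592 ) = 1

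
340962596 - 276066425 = 64896171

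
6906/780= 1151/130 = 8.85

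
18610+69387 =87997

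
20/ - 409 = - 20/409 = - 0.05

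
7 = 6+1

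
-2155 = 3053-5208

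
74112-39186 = 34926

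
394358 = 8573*46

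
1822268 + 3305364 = 5127632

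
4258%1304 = 346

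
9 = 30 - 21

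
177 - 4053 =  -3876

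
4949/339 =4949/339 = 14.60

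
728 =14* 52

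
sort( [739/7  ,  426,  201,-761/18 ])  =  [ - 761/18, 739/7,  201, 426]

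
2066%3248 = 2066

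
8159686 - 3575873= 4583813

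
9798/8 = 1224 +3/4 = 1224.75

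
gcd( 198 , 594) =198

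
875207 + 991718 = 1866925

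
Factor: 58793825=5^2 * 31^1*107^1*709^1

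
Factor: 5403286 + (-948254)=2^3*157^1*3547^1 = 4455032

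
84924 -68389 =16535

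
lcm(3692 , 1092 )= 77532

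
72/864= 1/12 = 0.08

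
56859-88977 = -32118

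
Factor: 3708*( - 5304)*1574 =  - 30956223168 = - 2^6*3^3*13^1*17^1*103^1*787^1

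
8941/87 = 102 + 67/87 = 102.77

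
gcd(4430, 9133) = 1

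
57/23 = 57/23 = 2.48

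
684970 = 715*958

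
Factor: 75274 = 2^1 * 61^1*617^1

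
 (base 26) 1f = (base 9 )45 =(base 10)41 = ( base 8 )51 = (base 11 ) 38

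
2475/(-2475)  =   - 1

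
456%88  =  16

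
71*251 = 17821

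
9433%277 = 15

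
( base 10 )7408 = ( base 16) 1cf0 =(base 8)16360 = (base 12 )4354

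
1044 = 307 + 737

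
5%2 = 1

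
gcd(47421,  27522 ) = 99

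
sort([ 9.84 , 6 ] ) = [6, 9.84] 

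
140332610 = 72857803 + 67474807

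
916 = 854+62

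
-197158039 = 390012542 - 587170581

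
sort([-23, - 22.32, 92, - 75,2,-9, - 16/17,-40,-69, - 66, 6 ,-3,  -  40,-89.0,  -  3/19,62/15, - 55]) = [-89.0, - 75,- 69, - 66, - 55, - 40, - 40,  -  23, - 22.32,-9,-3,  -  16/17,  -  3/19, 2,62/15,6, 92 ] 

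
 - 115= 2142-2257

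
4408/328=13 + 18/41 = 13.44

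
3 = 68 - 65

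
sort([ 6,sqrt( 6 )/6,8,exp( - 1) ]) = [ exp(-1),sqrt (6 )/6,  6,8]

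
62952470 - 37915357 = 25037113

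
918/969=18/19 =0.95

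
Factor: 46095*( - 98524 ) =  - 2^2*3^1*5^1*7^1*439^1*24631^1 = - 4541463780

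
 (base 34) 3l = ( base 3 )11120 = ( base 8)173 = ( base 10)123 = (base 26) 4J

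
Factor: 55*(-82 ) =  - 4510=- 2^1*5^1* 11^1*41^1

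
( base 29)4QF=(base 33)3q8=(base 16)1025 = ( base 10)4133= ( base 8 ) 10045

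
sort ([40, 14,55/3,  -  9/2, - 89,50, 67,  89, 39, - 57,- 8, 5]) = [ - 89, - 57, - 8,-9/2,5, 14,55/3,39,40,  50,67,  89] 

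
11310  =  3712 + 7598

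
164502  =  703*234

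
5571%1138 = 1019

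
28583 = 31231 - 2648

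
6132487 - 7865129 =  - 1732642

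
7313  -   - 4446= 11759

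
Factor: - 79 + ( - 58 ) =  -  137 = - 137^1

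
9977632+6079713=16057345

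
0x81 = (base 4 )2001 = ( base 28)4H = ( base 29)4d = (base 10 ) 129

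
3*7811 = 23433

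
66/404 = 33/202 = 0.16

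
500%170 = 160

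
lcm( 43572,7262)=43572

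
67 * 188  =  12596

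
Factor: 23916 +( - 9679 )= 14237 = 23^1*619^1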